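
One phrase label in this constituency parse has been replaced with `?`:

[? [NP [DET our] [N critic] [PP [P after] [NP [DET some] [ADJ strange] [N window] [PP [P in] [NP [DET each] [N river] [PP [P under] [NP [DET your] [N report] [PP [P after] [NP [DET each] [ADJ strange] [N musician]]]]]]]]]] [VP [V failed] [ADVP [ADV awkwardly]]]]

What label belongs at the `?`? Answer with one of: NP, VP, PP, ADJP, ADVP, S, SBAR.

S

A constituent whose immediate children are NP, VP is a clause: S.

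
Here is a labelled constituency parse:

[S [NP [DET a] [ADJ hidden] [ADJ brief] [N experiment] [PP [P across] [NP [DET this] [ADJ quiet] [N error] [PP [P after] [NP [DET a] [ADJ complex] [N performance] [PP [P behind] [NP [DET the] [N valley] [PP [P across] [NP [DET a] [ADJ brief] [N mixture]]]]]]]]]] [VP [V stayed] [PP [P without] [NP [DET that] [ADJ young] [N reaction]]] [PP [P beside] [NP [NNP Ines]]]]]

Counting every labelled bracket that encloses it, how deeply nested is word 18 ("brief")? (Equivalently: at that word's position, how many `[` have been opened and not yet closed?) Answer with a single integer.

11

The word sits inside ADJ, which is inside NP, inside PP, inside NP, inside PP, inside NP, inside PP, inside NP, inside PP, inside NP, inside S — 11 brackets in all.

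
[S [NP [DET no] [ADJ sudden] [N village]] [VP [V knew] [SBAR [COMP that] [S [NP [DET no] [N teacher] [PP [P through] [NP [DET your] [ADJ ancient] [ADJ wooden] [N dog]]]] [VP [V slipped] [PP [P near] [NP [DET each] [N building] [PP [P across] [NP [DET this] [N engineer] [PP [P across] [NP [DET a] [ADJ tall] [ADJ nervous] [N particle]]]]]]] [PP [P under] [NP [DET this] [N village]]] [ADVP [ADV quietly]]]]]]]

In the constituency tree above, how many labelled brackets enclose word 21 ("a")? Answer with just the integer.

The word sits inside DET, which is inside NP, inside PP, inside NP, inside PP, inside NP, inside PP, inside VP, inside S, inside SBAR, inside VP, inside S — 12 brackets in all.

12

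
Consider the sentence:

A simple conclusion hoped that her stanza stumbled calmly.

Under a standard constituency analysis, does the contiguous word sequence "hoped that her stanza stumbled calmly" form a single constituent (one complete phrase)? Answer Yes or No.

Yes

The sequence corresponds to a single VP node — the verb phrase "hoped that her stanza stumbled calmly".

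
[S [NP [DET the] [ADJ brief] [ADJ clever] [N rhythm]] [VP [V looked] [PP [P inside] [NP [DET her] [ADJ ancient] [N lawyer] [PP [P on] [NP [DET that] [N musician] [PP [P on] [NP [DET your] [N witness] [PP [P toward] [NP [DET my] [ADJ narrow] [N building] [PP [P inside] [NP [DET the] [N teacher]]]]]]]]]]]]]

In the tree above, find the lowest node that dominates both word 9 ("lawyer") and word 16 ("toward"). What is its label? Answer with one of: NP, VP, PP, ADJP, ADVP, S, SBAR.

NP

The smallest bracket enclosing both words is [NP her ancient lawyer on that musician on your witness toward my narrow building inside the teacher], so the label is NP.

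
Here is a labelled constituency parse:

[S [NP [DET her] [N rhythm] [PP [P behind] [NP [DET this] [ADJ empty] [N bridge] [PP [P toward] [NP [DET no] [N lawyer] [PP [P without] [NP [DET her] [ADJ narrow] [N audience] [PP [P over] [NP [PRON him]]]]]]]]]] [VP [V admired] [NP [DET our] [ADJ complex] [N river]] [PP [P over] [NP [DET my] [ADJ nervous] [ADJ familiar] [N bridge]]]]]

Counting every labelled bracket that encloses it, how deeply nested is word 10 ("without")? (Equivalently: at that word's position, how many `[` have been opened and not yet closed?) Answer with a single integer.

8

Path from the root down to the word: S → NP → PP → NP → PP → NP → PP → P. That is 8 enclosing brackets.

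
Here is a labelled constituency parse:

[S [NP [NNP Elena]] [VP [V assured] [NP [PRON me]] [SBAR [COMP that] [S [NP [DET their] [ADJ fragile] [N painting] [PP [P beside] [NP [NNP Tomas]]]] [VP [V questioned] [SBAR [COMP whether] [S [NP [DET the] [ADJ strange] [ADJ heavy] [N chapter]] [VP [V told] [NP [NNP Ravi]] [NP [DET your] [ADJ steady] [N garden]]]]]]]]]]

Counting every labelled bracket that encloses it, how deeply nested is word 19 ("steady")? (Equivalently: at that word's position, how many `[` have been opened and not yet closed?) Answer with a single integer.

10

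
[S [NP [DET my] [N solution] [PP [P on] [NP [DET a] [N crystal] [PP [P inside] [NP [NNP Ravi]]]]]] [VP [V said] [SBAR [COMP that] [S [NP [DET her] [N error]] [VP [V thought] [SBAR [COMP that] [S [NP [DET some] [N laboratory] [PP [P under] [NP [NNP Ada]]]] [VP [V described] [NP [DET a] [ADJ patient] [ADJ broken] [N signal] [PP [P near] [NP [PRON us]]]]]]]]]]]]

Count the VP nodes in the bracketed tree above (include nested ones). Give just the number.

Scanning left to right, an opening `[VP` appears at word positions 8, 12, 18 — 3 in total.

3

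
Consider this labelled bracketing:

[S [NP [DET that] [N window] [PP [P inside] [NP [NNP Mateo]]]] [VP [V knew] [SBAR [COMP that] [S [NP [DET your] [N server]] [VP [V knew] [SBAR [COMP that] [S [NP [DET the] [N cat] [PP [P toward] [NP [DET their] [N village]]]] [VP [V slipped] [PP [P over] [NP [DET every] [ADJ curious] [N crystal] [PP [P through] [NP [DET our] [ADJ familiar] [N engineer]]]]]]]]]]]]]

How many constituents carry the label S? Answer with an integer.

3

Listing each S by its span: [S that window inside Mateo knew that your server knew that the cat toward their village slipped over every curious crystal through our familiar engineer]; [S your server knew that the cat toward their village slipped over every curious crystal through our familiar engineer]; [S the cat toward their village slipped over every curious crystal through our familiar engineer] — that makes 3.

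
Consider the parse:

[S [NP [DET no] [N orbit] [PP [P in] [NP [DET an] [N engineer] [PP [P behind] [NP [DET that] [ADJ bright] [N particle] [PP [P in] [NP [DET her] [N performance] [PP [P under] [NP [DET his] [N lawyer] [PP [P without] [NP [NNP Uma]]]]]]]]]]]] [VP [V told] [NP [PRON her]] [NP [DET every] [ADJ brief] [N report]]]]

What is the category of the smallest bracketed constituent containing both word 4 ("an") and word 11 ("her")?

NP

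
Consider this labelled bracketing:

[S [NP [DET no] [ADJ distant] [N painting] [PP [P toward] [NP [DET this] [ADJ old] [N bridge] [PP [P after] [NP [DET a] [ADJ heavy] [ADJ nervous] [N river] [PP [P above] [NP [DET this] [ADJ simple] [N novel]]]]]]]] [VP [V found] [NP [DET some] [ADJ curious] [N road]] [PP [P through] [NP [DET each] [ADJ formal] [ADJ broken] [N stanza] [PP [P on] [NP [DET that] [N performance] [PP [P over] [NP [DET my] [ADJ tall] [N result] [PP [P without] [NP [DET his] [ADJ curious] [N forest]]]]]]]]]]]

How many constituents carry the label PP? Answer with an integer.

7

Scanning left to right, an opening `[PP` appears at word positions 4, 8, 13, 21, 26, 29, 33 — 7 in total.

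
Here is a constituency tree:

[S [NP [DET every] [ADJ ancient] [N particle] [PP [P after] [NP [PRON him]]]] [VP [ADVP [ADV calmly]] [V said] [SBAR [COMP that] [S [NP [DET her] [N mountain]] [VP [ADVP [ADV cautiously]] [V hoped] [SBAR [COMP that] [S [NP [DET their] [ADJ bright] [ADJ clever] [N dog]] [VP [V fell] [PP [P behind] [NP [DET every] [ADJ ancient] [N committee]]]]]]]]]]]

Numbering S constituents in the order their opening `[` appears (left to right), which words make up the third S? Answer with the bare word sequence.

their bright clever dog fell behind every ancient committee

Opening `[S` markers occur at word positions 1, 9, 14; the third of these opens the constituent [S their bright clever dog fell behind every ancient committee].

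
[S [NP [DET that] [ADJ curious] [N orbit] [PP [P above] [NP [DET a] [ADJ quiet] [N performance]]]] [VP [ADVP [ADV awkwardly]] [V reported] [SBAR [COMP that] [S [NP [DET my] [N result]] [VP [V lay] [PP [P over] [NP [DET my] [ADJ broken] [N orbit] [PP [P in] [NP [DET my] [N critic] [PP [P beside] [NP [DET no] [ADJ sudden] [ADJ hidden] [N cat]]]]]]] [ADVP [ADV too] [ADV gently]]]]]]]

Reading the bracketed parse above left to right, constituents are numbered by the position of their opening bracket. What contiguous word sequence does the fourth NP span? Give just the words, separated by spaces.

Opening `[NP` markers occur at word positions 1, 5, 11, 15, 19, 22; the fourth of these opens the constituent [NP my broken orbit in my critic beside no sudden hidden cat].

my broken orbit in my critic beside no sudden hidden cat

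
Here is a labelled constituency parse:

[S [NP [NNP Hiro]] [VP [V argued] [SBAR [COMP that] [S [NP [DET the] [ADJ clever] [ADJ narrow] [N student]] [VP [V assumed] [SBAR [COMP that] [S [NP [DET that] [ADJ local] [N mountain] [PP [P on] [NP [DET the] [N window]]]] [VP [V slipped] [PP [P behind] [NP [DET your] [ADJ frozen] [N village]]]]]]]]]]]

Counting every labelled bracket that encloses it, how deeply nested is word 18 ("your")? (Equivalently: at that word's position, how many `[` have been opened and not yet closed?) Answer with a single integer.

11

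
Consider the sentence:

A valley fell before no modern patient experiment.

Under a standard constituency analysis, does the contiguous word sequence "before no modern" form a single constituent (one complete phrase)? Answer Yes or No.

No

The smallest constituent containing the whole sequence is the prepositional phrase [PP before no modern patient experiment], but the sequence is only part of it — it straddles the boundary between preposition "before" and noun phrase "no modern patient experiment".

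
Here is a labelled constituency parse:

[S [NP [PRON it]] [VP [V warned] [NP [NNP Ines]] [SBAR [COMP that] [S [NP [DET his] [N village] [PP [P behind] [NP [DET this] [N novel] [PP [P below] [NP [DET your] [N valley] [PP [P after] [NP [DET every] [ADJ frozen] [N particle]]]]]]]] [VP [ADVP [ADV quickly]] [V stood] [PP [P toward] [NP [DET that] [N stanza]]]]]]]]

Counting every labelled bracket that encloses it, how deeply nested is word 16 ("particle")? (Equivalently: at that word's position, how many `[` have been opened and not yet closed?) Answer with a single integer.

12

Path from the root down to the word: S → VP → SBAR → S → NP → PP → NP → PP → NP → PP → NP → N. That is 12 enclosing brackets.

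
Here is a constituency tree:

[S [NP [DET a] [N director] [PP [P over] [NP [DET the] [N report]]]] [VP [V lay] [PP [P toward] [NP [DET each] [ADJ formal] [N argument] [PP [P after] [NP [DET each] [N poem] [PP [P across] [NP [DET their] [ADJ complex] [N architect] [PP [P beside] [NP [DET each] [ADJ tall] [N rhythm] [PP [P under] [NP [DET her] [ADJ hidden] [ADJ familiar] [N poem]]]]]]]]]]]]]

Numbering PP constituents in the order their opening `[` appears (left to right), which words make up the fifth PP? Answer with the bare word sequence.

beside each tall rhythm under her hidden familiar poem

Opening `[PP` markers occur at word positions 3, 7, 11, 14, 18, 22; the fifth of these opens the constituent [PP beside each tall rhythm under her hidden familiar poem].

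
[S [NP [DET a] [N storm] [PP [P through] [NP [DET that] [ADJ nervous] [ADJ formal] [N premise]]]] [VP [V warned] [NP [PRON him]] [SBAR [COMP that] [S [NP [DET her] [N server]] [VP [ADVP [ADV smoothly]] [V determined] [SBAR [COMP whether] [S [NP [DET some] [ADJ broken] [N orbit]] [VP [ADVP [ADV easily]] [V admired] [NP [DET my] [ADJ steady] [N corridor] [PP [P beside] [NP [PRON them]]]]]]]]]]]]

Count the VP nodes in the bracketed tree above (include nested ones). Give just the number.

3

Listing each VP by its span: [VP warned him that her server smoothly determined whether some broken orbit easily admired my steady corridor beside them]; [VP smoothly determined whether some broken orbit easily admired my steady corridor beside them]; [VP easily admired my steady corridor beside them] — that makes 3.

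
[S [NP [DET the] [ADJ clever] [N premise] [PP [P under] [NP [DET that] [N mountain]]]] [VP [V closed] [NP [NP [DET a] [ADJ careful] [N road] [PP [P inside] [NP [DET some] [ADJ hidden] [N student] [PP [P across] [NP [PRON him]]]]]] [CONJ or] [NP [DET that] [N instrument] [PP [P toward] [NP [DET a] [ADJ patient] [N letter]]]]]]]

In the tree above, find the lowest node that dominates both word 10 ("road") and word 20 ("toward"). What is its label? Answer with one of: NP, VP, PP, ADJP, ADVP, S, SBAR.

Word 10 lies under S → VP → NP → NP → N; word 20 lies under S → VP → NP → NP → PP → P. The lowest shared node is the NP.

NP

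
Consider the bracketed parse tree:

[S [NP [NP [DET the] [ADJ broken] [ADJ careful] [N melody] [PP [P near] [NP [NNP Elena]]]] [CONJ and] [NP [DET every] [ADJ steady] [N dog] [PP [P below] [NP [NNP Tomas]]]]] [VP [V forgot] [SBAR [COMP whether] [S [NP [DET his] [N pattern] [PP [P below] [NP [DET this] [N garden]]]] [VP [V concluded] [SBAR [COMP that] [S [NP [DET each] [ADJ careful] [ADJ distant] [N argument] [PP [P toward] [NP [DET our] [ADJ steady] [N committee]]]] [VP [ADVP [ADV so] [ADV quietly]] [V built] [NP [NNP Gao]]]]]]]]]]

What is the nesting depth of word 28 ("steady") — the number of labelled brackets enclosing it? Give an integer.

11

The word sits inside ADJ, which is inside NP, inside PP, inside NP, inside S, inside SBAR, inside VP, inside S, inside SBAR, inside VP, inside S — 11 brackets in all.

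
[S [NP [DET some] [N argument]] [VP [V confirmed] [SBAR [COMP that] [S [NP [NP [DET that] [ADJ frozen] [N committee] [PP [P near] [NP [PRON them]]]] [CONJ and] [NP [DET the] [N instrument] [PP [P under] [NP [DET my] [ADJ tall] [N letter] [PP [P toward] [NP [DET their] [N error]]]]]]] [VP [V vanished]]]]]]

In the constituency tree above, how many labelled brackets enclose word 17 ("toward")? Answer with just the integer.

Counting open brackets not yet closed at "toward": [S [VP [SBAR [S [NP [NP [PP [NP [PP [P = 10.

10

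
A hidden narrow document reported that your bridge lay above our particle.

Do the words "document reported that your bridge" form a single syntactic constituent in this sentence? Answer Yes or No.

No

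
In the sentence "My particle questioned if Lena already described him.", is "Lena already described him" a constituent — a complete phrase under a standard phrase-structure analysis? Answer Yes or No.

Yes

These words form the whole clause headed by "described", so yes — one constituent.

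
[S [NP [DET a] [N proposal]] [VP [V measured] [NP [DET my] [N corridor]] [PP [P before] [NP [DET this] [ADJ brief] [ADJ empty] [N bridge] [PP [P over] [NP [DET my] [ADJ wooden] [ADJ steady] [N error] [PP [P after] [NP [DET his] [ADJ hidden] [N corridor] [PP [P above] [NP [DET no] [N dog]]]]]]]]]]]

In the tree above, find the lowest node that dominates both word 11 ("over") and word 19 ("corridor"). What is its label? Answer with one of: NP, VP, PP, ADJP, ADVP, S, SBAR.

PP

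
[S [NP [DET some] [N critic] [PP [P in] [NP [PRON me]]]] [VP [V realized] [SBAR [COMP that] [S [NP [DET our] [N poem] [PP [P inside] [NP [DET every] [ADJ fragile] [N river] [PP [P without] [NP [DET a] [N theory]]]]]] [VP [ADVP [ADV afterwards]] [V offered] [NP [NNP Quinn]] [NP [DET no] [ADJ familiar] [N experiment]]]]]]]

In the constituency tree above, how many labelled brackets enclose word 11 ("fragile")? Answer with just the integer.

8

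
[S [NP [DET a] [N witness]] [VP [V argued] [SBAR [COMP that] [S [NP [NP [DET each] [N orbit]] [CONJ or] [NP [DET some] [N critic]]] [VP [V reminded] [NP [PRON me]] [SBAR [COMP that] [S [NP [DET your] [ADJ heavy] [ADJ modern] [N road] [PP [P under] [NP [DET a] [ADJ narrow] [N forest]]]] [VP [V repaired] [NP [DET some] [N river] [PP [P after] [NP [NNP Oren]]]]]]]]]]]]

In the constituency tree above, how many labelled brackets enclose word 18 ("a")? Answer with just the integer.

11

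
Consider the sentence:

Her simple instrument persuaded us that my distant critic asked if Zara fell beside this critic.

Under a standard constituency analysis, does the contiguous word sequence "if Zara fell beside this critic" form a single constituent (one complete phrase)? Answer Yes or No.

Yes

The sequence corresponds to a single SBAR node — the subordinate clause "if Zara fell beside this critic".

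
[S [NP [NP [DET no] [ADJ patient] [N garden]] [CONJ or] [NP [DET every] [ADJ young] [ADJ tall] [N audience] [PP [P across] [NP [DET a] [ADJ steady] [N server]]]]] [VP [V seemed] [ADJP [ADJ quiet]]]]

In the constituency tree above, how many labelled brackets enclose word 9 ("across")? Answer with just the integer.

5

The word sits inside P, which is inside PP, inside NP, inside NP, inside S — 5 brackets in all.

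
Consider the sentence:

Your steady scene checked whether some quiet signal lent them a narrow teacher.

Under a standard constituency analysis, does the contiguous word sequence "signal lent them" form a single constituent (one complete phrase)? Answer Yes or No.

No

The sequence begins inside the noun phrase "some quiet signal" and ends inside the verb phrase "lent them a narrow teacher"; it crosses a phrase boundary, so no single node in the tree spans exactly those words.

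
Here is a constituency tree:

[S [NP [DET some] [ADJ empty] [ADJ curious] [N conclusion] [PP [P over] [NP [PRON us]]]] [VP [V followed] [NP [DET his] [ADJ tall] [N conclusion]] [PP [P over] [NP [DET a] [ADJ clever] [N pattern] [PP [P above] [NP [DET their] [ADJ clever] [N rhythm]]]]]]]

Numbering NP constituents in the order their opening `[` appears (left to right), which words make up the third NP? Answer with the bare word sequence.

his tall conclusion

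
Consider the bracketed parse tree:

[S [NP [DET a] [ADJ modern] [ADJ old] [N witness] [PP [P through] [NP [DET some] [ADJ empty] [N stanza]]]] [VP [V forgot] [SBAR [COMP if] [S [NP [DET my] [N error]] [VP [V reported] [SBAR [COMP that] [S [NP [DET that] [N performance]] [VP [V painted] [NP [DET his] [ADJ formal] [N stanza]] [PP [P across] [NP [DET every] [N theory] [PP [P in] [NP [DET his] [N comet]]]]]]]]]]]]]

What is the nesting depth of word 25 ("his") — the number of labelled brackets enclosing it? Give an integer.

Path from the root down to the word: S → VP → SBAR → S → VP → SBAR → S → VP → PP → NP → PP → NP → DET. That is 13 enclosing brackets.

13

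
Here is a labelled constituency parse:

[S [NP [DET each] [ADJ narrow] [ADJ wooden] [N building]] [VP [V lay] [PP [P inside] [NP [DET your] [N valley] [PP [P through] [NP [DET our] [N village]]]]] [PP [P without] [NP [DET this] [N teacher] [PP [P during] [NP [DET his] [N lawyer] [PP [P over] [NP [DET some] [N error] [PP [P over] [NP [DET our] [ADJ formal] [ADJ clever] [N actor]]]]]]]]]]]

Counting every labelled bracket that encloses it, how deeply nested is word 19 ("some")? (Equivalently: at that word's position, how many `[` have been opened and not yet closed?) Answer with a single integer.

9

Counting open brackets not yet closed at "some": [S [VP [PP [NP [PP [NP [PP [NP [DET = 9.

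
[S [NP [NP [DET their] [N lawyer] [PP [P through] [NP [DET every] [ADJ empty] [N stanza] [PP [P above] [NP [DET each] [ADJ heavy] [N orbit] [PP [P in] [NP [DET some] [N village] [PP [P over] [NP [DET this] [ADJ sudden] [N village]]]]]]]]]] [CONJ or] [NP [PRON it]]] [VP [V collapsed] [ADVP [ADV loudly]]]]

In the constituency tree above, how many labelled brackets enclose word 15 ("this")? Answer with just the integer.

The word sits inside DET, which is inside NP, inside PP, inside NP, inside PP, inside NP, inside PP, inside NP, inside PP, inside NP, inside NP, inside S — 12 brackets in all.

12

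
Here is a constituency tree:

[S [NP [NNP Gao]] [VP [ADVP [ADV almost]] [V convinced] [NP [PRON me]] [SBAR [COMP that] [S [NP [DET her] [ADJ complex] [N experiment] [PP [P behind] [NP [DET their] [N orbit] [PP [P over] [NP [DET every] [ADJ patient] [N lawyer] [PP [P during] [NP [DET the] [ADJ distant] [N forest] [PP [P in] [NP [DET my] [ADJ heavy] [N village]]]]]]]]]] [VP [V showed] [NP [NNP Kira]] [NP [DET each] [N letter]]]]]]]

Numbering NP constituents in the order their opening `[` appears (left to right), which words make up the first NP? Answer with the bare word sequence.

Gao

Opening `[NP` markers occur at word positions 1, 4, 6, 10, 13, 17, 21, 25, 26; the first of these opens the constituent [NP Gao].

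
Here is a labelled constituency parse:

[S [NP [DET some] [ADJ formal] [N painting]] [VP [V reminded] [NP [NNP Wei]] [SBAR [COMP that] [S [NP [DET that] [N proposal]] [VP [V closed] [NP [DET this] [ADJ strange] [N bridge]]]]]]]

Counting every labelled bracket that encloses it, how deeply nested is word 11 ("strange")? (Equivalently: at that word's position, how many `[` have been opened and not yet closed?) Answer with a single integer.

7

Counting open brackets not yet closed at "strange": [S [VP [SBAR [S [VP [NP [ADJ = 7.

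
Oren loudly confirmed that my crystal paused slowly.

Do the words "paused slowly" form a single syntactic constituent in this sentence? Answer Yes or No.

Yes

The sequence corresponds to a single VP node — the verb phrase "paused slowly".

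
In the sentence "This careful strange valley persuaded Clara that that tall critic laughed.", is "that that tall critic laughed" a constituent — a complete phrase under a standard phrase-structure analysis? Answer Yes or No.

Yes

The sequence corresponds to a single SBAR node — the subordinate clause "that that tall critic laughed".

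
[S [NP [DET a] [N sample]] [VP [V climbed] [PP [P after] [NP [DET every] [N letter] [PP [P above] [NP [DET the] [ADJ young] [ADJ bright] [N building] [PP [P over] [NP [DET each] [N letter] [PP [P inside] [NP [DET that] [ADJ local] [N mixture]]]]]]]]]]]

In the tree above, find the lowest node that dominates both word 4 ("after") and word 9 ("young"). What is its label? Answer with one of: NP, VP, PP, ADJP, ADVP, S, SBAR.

PP

Both words fall inside [PP after every letter above the young bright building over each letter inside that local mixture] (words 4–18), and no smaller constituent contains them both. Label: PP.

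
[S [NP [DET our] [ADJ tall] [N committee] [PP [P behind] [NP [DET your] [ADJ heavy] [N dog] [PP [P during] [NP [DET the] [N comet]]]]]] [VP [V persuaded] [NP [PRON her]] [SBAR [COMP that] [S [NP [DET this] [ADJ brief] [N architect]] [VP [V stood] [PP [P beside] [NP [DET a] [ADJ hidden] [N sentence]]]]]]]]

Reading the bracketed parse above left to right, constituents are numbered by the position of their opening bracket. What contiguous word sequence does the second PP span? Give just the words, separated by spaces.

during the comet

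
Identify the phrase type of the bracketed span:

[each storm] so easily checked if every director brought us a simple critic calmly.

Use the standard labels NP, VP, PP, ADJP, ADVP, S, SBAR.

NP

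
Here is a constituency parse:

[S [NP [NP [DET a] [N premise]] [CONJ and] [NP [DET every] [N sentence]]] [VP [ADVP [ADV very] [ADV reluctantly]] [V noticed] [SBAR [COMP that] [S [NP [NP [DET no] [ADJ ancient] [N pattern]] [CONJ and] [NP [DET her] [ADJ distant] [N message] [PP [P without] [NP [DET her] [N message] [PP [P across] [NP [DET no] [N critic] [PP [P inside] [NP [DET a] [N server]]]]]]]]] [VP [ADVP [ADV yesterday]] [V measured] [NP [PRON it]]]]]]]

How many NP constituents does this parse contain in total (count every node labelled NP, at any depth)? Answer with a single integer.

10

Listing each NP by its span: [NP a premise and every sentence]; [NP a premise]; [NP every sentence]; [NP no ancient pattern and her distant message without her message across no critic inside a server]; [NP no ancient pattern]; [NP her distant message without her message across no critic inside a server] … — that makes 10.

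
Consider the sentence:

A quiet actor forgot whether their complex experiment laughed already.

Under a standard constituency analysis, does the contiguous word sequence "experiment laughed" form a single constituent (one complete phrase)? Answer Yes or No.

The smallest constituent containing the whole sequence is the clause [S their complex experiment laughed already], but the sequence is only part of it — it straddles the boundary between noun phrase "their complex experiment" and verb phrase "laughed already".

No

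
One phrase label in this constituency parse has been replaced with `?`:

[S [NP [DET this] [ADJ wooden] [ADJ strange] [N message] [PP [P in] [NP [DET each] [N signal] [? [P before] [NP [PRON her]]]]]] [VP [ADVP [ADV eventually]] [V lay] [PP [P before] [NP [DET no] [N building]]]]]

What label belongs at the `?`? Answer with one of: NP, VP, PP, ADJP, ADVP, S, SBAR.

PP

A constituent whose immediate children are P 'before', NP is a prepositional phrase: PP.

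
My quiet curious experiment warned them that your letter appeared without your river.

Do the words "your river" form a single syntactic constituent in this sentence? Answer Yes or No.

Yes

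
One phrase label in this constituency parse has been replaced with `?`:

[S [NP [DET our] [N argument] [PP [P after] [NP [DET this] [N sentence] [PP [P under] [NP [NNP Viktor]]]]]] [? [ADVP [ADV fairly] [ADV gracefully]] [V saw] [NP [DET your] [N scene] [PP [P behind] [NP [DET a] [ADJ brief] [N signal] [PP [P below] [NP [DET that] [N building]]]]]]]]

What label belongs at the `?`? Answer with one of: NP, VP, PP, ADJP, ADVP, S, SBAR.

VP

The `?` node immediately contains: ADVP, V 'saw', NP. That is the internal structure of a verb phrase, so the label is VP.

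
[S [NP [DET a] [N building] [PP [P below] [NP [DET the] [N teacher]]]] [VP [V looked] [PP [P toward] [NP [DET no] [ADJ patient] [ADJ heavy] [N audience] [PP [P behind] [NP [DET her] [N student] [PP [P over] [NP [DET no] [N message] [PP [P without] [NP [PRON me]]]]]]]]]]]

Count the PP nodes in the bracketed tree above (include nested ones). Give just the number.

5

The PP constituents are: [PP below the teacher]; [PP toward no patient heavy audience behind her student over no message without me]; [PP behind her student over no message without me]; [PP over no message without me]; [PP without me]. Total: 5.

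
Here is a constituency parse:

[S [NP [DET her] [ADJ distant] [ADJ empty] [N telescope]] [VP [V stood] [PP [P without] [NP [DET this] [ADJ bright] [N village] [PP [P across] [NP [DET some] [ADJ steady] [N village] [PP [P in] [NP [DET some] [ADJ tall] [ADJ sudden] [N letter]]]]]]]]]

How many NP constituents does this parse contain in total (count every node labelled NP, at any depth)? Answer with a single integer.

4

The NP constituents are: [NP her distant empty telescope]; [NP this bright village across some steady village in some tall sudden letter]; [NP some steady village in some tall sudden letter]; [NP some tall sudden letter]. Total: 4.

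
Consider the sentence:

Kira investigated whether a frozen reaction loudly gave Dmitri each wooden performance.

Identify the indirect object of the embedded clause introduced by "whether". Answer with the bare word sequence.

"gave" heads the VP of the embedded clause introduced by "whether", and "Dmitri" is its indirect object.

Dmitri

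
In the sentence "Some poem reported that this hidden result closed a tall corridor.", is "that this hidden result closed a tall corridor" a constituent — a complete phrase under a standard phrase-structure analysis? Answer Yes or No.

Yes

The sequence corresponds to a single SBAR node — the subordinate clause "that this hidden result closed a tall corridor".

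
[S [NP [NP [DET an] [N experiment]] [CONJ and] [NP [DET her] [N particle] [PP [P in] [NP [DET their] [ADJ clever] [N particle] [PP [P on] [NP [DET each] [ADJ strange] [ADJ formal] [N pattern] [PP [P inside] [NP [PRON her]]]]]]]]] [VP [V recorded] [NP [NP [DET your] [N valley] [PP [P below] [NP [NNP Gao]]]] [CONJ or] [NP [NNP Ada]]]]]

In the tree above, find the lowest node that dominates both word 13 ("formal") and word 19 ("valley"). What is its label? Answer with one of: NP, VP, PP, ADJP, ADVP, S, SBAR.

S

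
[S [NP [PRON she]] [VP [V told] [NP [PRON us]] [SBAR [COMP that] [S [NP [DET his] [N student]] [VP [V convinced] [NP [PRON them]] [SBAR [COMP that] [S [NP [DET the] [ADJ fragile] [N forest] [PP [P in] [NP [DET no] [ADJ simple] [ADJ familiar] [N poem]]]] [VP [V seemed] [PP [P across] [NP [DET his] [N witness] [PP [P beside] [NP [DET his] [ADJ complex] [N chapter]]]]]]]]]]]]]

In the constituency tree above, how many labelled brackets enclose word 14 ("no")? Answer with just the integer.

Counting open brackets not yet closed at "no": [S [VP [SBAR [S [VP [SBAR [S [NP [PP [NP [DET = 11.

11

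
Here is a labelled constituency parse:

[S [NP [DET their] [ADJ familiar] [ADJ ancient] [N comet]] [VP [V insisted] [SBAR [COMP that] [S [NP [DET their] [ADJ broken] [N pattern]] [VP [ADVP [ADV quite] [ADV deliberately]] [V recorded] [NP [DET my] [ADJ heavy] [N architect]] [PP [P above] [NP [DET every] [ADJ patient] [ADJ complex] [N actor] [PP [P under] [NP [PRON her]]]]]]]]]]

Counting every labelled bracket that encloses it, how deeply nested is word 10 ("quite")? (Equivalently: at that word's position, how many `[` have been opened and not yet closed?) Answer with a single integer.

7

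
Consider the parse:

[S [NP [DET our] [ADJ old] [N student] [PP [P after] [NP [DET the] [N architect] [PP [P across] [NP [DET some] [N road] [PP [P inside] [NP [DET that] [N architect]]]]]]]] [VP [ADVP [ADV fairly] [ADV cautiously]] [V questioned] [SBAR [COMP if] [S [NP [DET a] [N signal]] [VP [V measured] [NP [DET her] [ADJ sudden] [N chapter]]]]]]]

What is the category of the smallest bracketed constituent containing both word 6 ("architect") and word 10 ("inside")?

Word 6 lies under S → NP → PP → NP → N; word 10 lies under S → NP → PP → NP → PP → NP → PP → P. The lowest shared node is the NP.

NP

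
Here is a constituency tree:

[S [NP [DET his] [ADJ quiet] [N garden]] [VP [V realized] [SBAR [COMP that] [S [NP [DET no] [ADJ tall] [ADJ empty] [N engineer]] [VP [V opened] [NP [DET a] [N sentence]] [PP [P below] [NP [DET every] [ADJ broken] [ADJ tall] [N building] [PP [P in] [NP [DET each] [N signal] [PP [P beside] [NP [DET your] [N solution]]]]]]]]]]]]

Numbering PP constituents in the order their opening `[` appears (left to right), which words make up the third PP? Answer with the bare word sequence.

beside your solution

In left-to-right order the PP constituents are "below every broken tall building in each signal beside your solution"; "in each signal beside your solution"; "beside your solution". Number 3 is "beside your solution".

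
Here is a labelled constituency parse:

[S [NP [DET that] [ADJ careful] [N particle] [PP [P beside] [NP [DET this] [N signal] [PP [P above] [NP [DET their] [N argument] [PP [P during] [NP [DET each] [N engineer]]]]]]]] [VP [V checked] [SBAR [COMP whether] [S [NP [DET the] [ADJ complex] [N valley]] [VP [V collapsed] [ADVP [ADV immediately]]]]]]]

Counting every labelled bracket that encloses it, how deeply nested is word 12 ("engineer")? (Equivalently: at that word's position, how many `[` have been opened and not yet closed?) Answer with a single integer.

9

Path from the root down to the word: S → NP → PP → NP → PP → NP → PP → NP → N. That is 9 enclosing brackets.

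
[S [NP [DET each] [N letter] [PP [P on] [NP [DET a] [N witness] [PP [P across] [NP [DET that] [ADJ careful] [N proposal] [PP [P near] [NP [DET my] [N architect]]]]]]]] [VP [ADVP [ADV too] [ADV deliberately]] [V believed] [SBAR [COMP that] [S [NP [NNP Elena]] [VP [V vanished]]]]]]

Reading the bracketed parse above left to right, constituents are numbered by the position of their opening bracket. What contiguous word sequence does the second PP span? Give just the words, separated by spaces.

across that careful proposal near my architect

Opening `[PP` markers occur at word positions 3, 6, 10; the second of these opens the constituent [PP across that careful proposal near my architect].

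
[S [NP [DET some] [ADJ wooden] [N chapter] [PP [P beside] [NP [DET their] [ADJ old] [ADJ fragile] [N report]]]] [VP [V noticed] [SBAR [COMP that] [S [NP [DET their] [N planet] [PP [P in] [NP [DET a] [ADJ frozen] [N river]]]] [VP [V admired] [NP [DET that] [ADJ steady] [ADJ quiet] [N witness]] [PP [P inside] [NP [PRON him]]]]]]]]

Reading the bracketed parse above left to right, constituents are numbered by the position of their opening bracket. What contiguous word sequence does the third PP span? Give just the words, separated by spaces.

inside him

In left-to-right order the PP constituents are "beside their old fragile report"; "in a frozen river"; "inside him". Number 3 is "inside him".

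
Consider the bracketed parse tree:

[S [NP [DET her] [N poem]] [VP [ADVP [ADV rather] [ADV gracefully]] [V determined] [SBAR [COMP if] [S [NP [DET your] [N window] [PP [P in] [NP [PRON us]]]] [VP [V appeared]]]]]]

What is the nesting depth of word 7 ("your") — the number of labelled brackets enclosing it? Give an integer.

6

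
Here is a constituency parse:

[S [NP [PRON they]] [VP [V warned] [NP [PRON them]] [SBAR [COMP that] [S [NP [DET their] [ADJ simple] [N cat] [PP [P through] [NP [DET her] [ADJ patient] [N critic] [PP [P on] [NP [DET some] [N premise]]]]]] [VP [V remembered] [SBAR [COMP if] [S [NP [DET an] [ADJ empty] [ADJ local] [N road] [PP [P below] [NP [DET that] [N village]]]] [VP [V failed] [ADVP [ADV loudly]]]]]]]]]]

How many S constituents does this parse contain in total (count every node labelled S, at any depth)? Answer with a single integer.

Scanning left to right, an opening `[S` appears at word positions 1, 5, 17 — 3 in total.

3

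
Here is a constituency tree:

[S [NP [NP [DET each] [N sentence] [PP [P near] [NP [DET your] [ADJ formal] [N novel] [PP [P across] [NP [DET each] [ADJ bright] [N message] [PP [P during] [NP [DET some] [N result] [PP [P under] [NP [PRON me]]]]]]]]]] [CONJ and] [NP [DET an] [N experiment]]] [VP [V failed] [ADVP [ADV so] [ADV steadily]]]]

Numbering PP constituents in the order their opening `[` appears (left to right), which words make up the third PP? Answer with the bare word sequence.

The PP opening brackets appear, in order, over: "near your formal novel across each bright message during some result under me"; "across each bright message during some result under me"; "during some result under me"; "under me". The third one spans "during some result under me".

during some result under me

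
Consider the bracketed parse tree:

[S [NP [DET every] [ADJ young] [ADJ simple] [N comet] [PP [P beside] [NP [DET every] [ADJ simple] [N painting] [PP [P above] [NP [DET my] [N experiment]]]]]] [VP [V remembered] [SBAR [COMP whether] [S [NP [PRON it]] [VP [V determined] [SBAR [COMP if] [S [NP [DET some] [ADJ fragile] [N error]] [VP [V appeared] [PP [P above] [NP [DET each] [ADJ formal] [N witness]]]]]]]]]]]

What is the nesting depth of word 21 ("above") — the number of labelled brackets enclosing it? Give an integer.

10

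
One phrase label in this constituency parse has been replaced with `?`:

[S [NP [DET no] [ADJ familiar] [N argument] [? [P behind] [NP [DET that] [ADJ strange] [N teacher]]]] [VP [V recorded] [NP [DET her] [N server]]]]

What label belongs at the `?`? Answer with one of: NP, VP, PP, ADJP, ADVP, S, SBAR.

PP

A constituent whose immediate children are P 'behind', NP is a prepositional phrase: PP.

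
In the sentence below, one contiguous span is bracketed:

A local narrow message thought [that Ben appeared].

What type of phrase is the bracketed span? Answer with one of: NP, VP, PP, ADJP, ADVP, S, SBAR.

SBAR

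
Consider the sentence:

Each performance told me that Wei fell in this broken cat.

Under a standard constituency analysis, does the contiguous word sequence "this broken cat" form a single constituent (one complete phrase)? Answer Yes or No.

Yes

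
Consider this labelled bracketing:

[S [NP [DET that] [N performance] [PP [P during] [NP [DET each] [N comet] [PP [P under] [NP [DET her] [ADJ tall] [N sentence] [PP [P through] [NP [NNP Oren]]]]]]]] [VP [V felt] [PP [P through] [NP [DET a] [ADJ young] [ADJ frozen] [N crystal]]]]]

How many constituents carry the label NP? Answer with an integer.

The NP constituents are: [NP that performance during each comet under her tall sentence through Oren]; [NP each comet under her tall sentence through Oren]; [NP her tall sentence through Oren]; [NP Oren]; [NP a young frozen crystal]. Total: 5.

5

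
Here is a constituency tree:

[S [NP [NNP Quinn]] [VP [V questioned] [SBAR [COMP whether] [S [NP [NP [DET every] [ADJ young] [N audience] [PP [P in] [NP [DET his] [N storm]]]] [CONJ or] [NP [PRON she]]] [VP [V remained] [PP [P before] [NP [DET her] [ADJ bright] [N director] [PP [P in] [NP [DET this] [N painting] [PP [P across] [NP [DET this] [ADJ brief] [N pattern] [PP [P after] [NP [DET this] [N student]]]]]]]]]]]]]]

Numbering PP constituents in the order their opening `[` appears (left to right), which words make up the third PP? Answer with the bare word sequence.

in this painting across this brief pattern after this student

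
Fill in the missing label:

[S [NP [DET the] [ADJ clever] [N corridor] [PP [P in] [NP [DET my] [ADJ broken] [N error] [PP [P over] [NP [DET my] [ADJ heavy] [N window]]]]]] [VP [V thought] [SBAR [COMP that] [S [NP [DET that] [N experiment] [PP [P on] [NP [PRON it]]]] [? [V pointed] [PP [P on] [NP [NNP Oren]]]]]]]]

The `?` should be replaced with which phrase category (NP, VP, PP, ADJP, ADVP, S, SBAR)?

VP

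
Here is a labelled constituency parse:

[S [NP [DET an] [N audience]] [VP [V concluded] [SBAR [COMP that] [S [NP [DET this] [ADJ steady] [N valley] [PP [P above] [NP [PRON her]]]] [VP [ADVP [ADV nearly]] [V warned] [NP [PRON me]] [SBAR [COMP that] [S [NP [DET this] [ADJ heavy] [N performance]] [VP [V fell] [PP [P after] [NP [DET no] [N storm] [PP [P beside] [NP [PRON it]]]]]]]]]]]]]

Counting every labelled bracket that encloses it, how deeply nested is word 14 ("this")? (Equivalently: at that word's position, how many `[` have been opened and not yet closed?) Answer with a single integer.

9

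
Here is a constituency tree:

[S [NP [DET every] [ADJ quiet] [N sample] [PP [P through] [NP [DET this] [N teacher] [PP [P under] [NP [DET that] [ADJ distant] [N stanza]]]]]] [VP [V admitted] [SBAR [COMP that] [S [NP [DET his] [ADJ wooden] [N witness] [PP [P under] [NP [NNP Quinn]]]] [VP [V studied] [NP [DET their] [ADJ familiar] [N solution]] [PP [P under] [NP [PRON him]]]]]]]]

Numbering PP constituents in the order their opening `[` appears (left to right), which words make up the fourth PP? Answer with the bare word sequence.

under him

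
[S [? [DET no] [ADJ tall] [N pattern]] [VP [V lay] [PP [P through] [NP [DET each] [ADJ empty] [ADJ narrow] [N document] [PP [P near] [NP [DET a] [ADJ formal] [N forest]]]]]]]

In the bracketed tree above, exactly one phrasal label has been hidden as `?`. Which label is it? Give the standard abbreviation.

Looking at what the `?` directly dominates — DET 'no', ADJ 'tall', N 'pattern' — this is a noun phrase (NP).

NP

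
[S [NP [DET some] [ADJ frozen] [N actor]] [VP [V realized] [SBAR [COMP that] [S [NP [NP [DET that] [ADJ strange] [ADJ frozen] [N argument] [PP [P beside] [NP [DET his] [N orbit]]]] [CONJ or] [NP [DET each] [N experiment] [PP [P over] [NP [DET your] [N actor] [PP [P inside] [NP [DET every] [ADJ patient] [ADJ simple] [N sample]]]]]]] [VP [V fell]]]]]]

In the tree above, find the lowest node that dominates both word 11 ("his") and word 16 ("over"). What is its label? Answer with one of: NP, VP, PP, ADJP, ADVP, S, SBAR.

Word 11 lies under S → VP → SBAR → S → NP → NP → PP → NP → DET; word 16 lies under S → VP → SBAR → S → NP → NP → PP → P. The lowest shared node is the NP.

NP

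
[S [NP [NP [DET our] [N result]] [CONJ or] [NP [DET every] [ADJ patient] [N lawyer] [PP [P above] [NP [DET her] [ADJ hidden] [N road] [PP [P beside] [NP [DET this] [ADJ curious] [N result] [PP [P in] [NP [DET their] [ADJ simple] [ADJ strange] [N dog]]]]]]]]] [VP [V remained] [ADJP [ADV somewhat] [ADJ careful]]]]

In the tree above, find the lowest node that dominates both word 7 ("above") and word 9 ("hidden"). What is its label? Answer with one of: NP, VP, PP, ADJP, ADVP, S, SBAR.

The smallest bracket enclosing both words is [PP above her hidden road beside this curious result in their simple strange dog], so the label is PP.

PP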